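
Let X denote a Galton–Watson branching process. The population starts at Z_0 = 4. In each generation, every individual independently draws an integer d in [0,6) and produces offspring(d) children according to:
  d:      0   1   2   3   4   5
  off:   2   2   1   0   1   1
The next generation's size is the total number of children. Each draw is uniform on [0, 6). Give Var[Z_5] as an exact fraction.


368618327/15116544

Outcome values over d=0..5: [2, 2, 1, 0, 1, 1]
Σy = 7, Σy² = 11, M = 6
μ = 7/6 = 7/6,  σ² = 11/6 − (7/6)² = 17/36
V_0 = 0, E_0 = 4
V_1 = 17/36·E_0 + (7/6)²·V_0 = 17/9;  E_1 = 14/3
V_2 = 17/36·E_1 + (7/6)²·V_1 = 1547/324;  E_2 = 49/9
V_3 = 17/36·E_2 + (7/6)²·V_2 = 105791/11664;  E_3 = 343/54
V_4 = 17/36·E_3 + (7/6)²·V_3 = 6443255/419904;  E_4 = 2401/324
V_5 = 17/36·E_4 + (7/6)²·V_4 = 368618327/15116544;  E_5 = 16807/1944


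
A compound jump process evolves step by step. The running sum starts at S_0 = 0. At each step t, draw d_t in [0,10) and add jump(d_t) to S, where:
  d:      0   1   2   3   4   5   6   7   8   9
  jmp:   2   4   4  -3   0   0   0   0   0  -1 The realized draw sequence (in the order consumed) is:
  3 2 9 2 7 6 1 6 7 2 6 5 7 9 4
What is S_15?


11

t=0: S=0, d=3, jump=-3, S_1=-3
t=1: S=-3, d=2, jump=4, S_2=1
t=2: S=1, d=9, jump=-1, S_3=0
t=3: S=0, d=2, jump=4, S_4=4
t=4: S=4, d=7, jump=0, S_5=4
t=5: S=4, d=6, jump=0, S_6=4
t=6: S=4, d=1, jump=4, S_7=8
t=7: S=8, d=6, jump=0, S_8=8
t=8: S=8, d=7, jump=0, S_9=8
t=9: S=8, d=2, jump=4, S_10=12
t=10: S=12, d=6, jump=0, S_11=12
t=11: S=12, d=5, jump=0, S_12=12
t=12: S=12, d=7, jump=0, S_13=12
t=13: S=12, d=9, jump=-1, S_14=11
t=14: S=11, d=4, jump=0, S_15=11


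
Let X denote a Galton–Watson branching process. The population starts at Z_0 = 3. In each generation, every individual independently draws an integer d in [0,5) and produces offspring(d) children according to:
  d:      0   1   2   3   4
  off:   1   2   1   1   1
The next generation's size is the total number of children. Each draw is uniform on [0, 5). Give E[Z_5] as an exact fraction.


23328/3125

Outcome values over d=0..4: [1, 2, 1, 1, 1]
Σy = 6, Σy² = 8, M = 5
μ = 6/5 = 6/5,  σ² = 8/5 − (6/5)² = 4/25
E[Z_0] = 3
E[Z_1] = 6/5·E[Z_0] = 18/5
E[Z_2] = 6/5·E[Z_1] = 108/25
E[Z_3] = 6/5·E[Z_2] = 648/125
E[Z_4] = 6/5·E[Z_3] = 3888/625
E[Z_5] = 6/5·E[Z_4] = 23328/3125


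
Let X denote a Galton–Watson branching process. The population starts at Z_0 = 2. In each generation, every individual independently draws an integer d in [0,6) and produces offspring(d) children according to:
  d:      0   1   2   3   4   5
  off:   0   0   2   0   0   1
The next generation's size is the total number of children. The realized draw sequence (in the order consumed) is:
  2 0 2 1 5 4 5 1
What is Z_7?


gen 0: Z_0=2, draws=[2, 0], offspring=[2, 0], Z_1=2
gen 1: Z_1=2, draws=[2, 1], offspring=[2, 0], Z_2=2
gen 2: Z_2=2, draws=[5, 4], offspring=[1, 0], Z_3=1
gen 3: Z_3=1, draws=[5], offspring=[1], Z_4=1
gen 4: Z_4=1, draws=[1], offspring=[0], Z_5=0
gen 5: Z_5=0, draws=[], offspring=[], Z_6=0
gen 6: Z_6=0, draws=[], offspring=[], Z_7=0

0


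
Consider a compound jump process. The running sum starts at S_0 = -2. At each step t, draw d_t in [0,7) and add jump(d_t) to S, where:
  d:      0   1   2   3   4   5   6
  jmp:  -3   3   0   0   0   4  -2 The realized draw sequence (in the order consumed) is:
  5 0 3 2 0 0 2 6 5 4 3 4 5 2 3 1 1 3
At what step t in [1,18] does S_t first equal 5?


t=0: S=-2, d=5, jump=4, S_1=2
t=1: S=2, d=0, jump=-3, S_2=-1
t=2: S=-1, d=3, jump=0, S_3=-1
t=3: S=-1, d=2, jump=0, S_4=-1
t=4: S=-1, d=0, jump=-3, S_5=-4
t=5: S=-4, d=0, jump=-3, S_6=-7
t=6: S=-7, d=2, jump=0, S_7=-7
t=7: S=-7, d=6, jump=-2, S_8=-9
t=8: S=-9, d=5, jump=4, S_9=-5
t=9: S=-5, d=4, jump=0, S_10=-5
t=10: S=-5, d=3, jump=0, S_11=-5
t=11: S=-5, d=4, jump=0, S_12=-5
t=12: S=-5, d=5, jump=4, S_13=-1
t=13: S=-1, d=2, jump=0, S_14=-1
t=14: S=-1, d=3, jump=0, S_15=-1
t=15: S=-1, d=1, jump=3, S_16=2
t=16: S=2, d=1, jump=3, S_17=5
t=17: S=5, d=3, jump=0, S_18=5

17


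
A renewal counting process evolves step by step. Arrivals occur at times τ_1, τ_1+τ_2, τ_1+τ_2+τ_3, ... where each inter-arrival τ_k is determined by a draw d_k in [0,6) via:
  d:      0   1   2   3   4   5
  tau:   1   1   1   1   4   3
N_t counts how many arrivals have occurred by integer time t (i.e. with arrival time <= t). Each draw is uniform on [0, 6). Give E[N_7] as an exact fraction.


Inter-arrival values over d=0..5: [1, 1, 1, 1, 4, 3]
Each d has probability 1/6, so the pmf of τ is: f(1) = 2/3, f(3) = 1/6, f(4) = 1/6
Renewal equation for m(n) = E[N_n]: condition on τ_1 = k (if k <= n, one arrival plus a fresh copy on the remaining n−k steps): m(n) = F(n) + Σ_{k<=n} f(k)·m(n−k), where F(n) = P(τ <= n) and m(0) = 0
m(1) = F(1) = 2/3
m(2) = F(2) + f(1)·m(1) = 2/3 + 2/3·2/3 = 10/9
m(3) = F(3) + f(1)·m(2) = 5/6 + 2/3·10/9 = 85/54
m(4) = F(4) + f(1)·m(3) + f(3)·m(1) = 1 + 2/3·85/54 + 1/6·2/3 = 175/81
m(5) = F(5) + f(1)·m(4) + f(3)·m(2) + f(4)·m(1) = 1 + 2/3·175/81 + 1/6·10/9 + 1/6·2/3 = 665/243
m(6) = F(6) + f(1)·m(5) + f(3)·m(3) + f(4)·m(2) = 1 + 2/3·665/243 + 1/6·85/54 + 1/6·10/9 = 9541/2916
m(7) = F(7) + f(1)·m(6) + f(3)·m(4) + f(4)·m(3) = 1 + 2/3·9541/2916 + 1/6·175/81 + 1/6·85/54 = 33275/8748
E[N_7] = m(7) = 33275/8748

33275/8748


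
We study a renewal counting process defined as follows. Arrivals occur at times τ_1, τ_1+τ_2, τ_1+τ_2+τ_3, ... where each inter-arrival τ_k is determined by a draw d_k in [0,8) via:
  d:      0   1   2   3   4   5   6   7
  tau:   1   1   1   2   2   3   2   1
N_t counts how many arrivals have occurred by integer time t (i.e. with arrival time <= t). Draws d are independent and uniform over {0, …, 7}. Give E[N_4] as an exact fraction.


Inter-arrival values over d=0..7: [1, 1, 1, 2, 2, 3, 2, 1]
Each d has probability 1/8, so the pmf of τ is: f(1) = 1/2, f(2) = 3/8, f(3) = 1/8
Renewal equation for m(n) = E[N_n]: condition on τ_1 = k (if k <= n, one arrival plus a fresh copy on the remaining n−k steps): m(n) = F(n) + Σ_{k<=n} f(k)·m(n−k), where F(n) = P(τ <= n) and m(0) = 0
m(1) = F(1) = 1/2
m(2) = F(2) + f(1)·m(1) = 7/8 + 1/2·1/2 = 9/8
m(3) = F(3) + f(1)·m(2) + f(2)·m(1) = 1 + 1/2·9/8 + 3/8·1/2 = 7/4
m(4) = F(4) + f(1)·m(3) + f(2)·m(2) + f(3)·m(1) = 1 + 1/2·7/4 + 3/8·9/8 + 1/8·1/2 = 151/64
E[N_4] = m(4) = 151/64

151/64


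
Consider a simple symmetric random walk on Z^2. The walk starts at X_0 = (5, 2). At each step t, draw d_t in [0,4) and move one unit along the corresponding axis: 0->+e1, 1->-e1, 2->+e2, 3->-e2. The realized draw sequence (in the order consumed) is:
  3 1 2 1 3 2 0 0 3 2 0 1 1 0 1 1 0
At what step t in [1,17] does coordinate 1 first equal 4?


t=0: X=(5, 2), d=3 → -e2, X_1=(5, 1)
t=1: X=(5, 1), d=1 → -e1, X_2=(4, 1)
t=2: X=(4, 1), d=2 → +e2, X_3=(4, 2)
t=3: X=(4, 2), d=1 → -e1, X_4=(3, 2)
t=4: X=(3, 2), d=3 → -e2, X_5=(3, 1)
t=5: X=(3, 1), d=2 → +e2, X_6=(3, 2)
t=6: X=(3, 2), d=0 → +e1, X_7=(4, 2)
t=7: X=(4, 2), d=0 → +e1, X_8=(5, 2)
t=8: X=(5, 2), d=3 → -e2, X_9=(5, 1)
t=9: X=(5, 1), d=2 → +e2, X_10=(5, 2)
t=10: X=(5, 2), d=0 → +e1, X_11=(6, 2)
t=11: X=(6, 2), d=1 → -e1, X_12=(5, 2)
t=12: X=(5, 2), d=1 → -e1, X_13=(4, 2)
t=13: X=(4, 2), d=0 → +e1, X_14=(5, 2)
t=14: X=(5, 2), d=1 → -e1, X_15=(4, 2)
t=15: X=(4, 2), d=1 → -e1, X_16=(3, 2)
t=16: X=(3, 2), d=0 → +e1, X_17=(4, 2)

2


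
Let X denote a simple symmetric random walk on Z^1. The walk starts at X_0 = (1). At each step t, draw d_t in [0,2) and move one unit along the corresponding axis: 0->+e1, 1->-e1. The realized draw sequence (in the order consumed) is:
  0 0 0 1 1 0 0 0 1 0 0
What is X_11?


(6)

t=0: X=(1), d=0 → +e1, X_1=(2)
t=1: X=(2), d=0 → +e1, X_2=(3)
t=2: X=(3), d=0 → +e1, X_3=(4)
t=3: X=(4), d=1 → -e1, X_4=(3)
t=4: X=(3), d=1 → -e1, X_5=(2)
t=5: X=(2), d=0 → +e1, X_6=(3)
t=6: X=(3), d=0 → +e1, X_7=(4)
t=7: X=(4), d=0 → +e1, X_8=(5)
t=8: X=(5), d=1 → -e1, X_9=(4)
t=9: X=(4), d=0 → +e1, X_10=(5)
t=10: X=(5), d=0 → +e1, X_11=(6)


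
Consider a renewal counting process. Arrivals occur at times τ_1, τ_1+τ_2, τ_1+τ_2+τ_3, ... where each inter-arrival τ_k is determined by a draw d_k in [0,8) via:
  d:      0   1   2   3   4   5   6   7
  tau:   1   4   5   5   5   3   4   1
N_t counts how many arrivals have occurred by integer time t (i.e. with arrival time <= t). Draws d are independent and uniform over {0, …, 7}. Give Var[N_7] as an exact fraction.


Inter-arrival values over d=0..7: [1, 4, 5, 5, 5, 3, 4, 1]
Each d has probability 1/8, so the pmf of τ is: f(1) = 1/4, f(3) = 1/8, f(4) = 1/4, f(5) = 3/8
Let p_n(j) = P(N_n = j), with p_0 = [1]. Condition on τ_1: p_n(0) = P(τ > n), and for j >= 1, p_n(j) = Σ_{k<=n} f(k)·p_{n−k}(j−1)
p_1 = [3/4, 1/4]  (j = 0..1)
p_2 = [3/4, 3/16, 1/16]  (j = 0..2)
p_3 = [5/8, 5/16, 3/64, 1/64]  (j = 0..3)
p_4 = [3/8, 1/2, 7/64, 3/256, 1/256]  (j = 0..4)
p_5 = [0, 3/4, 27/128, 9/256, 3/1024, 1/1024]  (j = 0..5)
p_6 = [0, 35/64, 47/128, 19/256, 11/1024, 3/4096, 1/4096]  (j = 0..6)
p_7 = [0, 31/64, 89/256, 9/64, 49/2048, 13/4096, 3/16384, 1/16384]  (j = 0..7)
E[N_7] = Σ j·p_7(j) = 28093/16384;  E[N_7²] = Σ j²·p_7(j) = 59185/16384
Var[N_7] = 59185/16384 − (28093/16384)² = 180470391/268435456

180470391/268435456


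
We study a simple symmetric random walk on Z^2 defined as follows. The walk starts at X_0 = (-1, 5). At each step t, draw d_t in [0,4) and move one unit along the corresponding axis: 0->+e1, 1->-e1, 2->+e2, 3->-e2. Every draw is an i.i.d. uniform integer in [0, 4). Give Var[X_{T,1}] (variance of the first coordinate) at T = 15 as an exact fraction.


15/2

Outcome values over d=0..3: [1, -1, 0, 0]
Σy = 0, Σy² = 2, M = 4
μ = 0/4 = 0,  σ² = 2/4 − (0)² = 1/2
Independent increments: Var[X_15] = 15·σ² = 15·(1/2) = 15/2


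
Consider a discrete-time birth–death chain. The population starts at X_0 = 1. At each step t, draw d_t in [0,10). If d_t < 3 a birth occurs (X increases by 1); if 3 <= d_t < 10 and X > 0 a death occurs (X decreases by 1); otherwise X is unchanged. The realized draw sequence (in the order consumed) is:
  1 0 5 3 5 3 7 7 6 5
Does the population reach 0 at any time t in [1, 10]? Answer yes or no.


yes

t=0: X=1, d=1 → birth, X_1=2
t=1: X=2, d=0 → birth, X_2=3
t=2: X=3, d=5 → death, X_3=2
t=3: X=2, d=3 → death, X_4=1
t=4: X=1, d=5 → death, X_5=0
t=5: X=0, d=3 → hold, X_6=0
t=6: X=0, d=7 → hold, X_7=0
t=7: X=0, d=7 → hold, X_8=0
t=8: X=0, d=6 → hold, X_9=0
t=9: X=0, d=5 → hold, X_10=0


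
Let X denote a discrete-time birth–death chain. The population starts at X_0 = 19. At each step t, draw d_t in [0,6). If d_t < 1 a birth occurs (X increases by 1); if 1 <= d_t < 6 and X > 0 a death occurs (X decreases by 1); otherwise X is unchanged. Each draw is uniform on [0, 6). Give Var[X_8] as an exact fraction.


40/9

X can drop by at most 1 per step and X_0 = 19 > T = 8, so X_t >= 19 − t >= 11 > 0 for every t <= 8: the floor at 0 (the 'and X > 0' condition) never binds. Hence X_8 = X_0 + Σ_{t<8} Y_t with i.i.d. increments Y_t = y(d_t) ∈ {+1, −1, 0}.
Outcome values over d=0..5: [1, -1, -1, -1, -1, -1]
Σy = -4, Σy² = 6, M = 6
μ = -4/6 = -2/3,  σ² = 6/6 − (-2/3)² = 5/9
Independent increments: Var[X_8] = 8·σ² = 8·(5/9) = 40/9


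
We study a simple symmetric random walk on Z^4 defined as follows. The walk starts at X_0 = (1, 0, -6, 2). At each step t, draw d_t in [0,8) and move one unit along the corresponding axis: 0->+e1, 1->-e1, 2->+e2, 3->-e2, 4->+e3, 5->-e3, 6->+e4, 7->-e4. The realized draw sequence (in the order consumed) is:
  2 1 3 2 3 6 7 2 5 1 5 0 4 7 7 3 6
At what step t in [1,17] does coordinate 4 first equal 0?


15

t=0: X=(1, 0, -6, 2), d=2 → +e2, X_1=(1, 1, -6, 2)
t=1: X=(1, 1, -6, 2), d=1 → -e1, X_2=(0, 1, -6, 2)
t=2: X=(0, 1, -6, 2), d=3 → -e2, X_3=(0, 0, -6, 2)
t=3: X=(0, 0, -6, 2), d=2 → +e2, X_4=(0, 1, -6, 2)
t=4: X=(0, 1, -6, 2), d=3 → -e2, X_5=(0, 0, -6, 2)
t=5: X=(0, 0, -6, 2), d=6 → +e4, X_6=(0, 0, -6, 3)
t=6: X=(0, 0, -6, 3), d=7 → -e4, X_7=(0, 0, -6, 2)
t=7: X=(0, 0, -6, 2), d=2 → +e2, X_8=(0, 1, -6, 2)
t=8: X=(0, 1, -6, 2), d=5 → -e3, X_9=(0, 1, -7, 2)
t=9: X=(0, 1, -7, 2), d=1 → -e1, X_10=(-1, 1, -7, 2)
t=10: X=(-1, 1, -7, 2), d=5 → -e3, X_11=(-1, 1, -8, 2)
t=11: X=(-1, 1, -8, 2), d=0 → +e1, X_12=(0, 1, -8, 2)
t=12: X=(0, 1, -8, 2), d=4 → +e3, X_13=(0, 1, -7, 2)
t=13: X=(0, 1, -7, 2), d=7 → -e4, X_14=(0, 1, -7, 1)
t=14: X=(0, 1, -7, 1), d=7 → -e4, X_15=(0, 1, -7, 0)
t=15: X=(0, 1, -7, 0), d=3 → -e2, X_16=(0, 0, -7, 0)
t=16: X=(0, 0, -7, 0), d=6 → +e4, X_17=(0, 0, -7, 1)


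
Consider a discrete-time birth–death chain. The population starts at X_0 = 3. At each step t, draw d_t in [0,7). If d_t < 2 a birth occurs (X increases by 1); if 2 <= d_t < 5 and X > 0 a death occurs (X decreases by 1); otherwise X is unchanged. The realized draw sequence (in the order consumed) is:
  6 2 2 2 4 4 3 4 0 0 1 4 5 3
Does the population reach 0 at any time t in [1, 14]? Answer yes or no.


yes

t=0: X=3, d=6 → hold, X_1=3
t=1: X=3, d=2 → death, X_2=2
t=2: X=2, d=2 → death, X_3=1
t=3: X=1, d=2 → death, X_4=0
t=4: X=0, d=4 → hold, X_5=0
t=5: X=0, d=4 → hold, X_6=0
t=6: X=0, d=3 → hold, X_7=0
t=7: X=0, d=4 → hold, X_8=0
t=8: X=0, d=0 → birth, X_9=1
t=9: X=1, d=0 → birth, X_10=2
t=10: X=2, d=1 → birth, X_11=3
t=11: X=3, d=4 → death, X_12=2
t=12: X=2, d=5 → hold, X_13=2
t=13: X=2, d=3 → death, X_14=1


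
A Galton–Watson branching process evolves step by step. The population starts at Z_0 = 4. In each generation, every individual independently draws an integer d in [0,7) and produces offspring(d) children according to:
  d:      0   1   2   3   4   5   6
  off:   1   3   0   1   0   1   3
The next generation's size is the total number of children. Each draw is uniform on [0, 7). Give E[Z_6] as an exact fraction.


Outcome values over d=0..6: [1, 3, 0, 1, 0, 1, 3]
Σy = 9, Σy² = 21, M = 7
μ = 9/7 = 9/7,  σ² = 21/7 − (9/7)² = 66/49
E[Z_0] = 4
E[Z_1] = 9/7·E[Z_0] = 36/7
E[Z_2] = 9/7·E[Z_1] = 324/49
E[Z_3] = 9/7·E[Z_2] = 2916/343
E[Z_4] = 9/7·E[Z_3] = 26244/2401
E[Z_5] = 9/7·E[Z_4] = 236196/16807
E[Z_6] = 9/7·E[Z_5] = 2125764/117649

2125764/117649


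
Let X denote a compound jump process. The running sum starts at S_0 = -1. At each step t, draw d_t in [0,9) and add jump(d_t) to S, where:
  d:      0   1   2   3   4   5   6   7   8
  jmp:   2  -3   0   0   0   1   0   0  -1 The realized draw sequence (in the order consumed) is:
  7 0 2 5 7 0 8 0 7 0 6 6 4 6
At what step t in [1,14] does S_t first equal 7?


t=0: S=-1, d=7, jump=0, S_1=-1
t=1: S=-1, d=0, jump=2, S_2=1
t=2: S=1, d=2, jump=0, S_3=1
t=3: S=1, d=5, jump=1, S_4=2
t=4: S=2, d=7, jump=0, S_5=2
t=5: S=2, d=0, jump=2, S_6=4
t=6: S=4, d=8, jump=-1, S_7=3
t=7: S=3, d=0, jump=2, S_8=5
t=8: S=5, d=7, jump=0, S_9=5
t=9: S=5, d=0, jump=2, S_10=7
t=10: S=7, d=6, jump=0, S_11=7
t=11: S=7, d=6, jump=0, S_12=7
t=12: S=7, d=4, jump=0, S_13=7
t=13: S=7, d=6, jump=0, S_14=7

10


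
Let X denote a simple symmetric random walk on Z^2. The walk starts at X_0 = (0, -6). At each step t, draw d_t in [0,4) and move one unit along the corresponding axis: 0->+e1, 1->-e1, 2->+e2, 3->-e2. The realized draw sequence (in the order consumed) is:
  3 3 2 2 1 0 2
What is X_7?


(0, -5)

t=0: X=(0, -6), d=3 → -e2, X_1=(0, -7)
t=1: X=(0, -7), d=3 → -e2, X_2=(0, -8)
t=2: X=(0, -8), d=2 → +e2, X_3=(0, -7)
t=3: X=(0, -7), d=2 → +e2, X_4=(0, -6)
t=4: X=(0, -6), d=1 → -e1, X_5=(-1, -6)
t=5: X=(-1, -6), d=0 → +e1, X_6=(0, -6)
t=6: X=(0, -6), d=2 → +e2, X_7=(0, -5)


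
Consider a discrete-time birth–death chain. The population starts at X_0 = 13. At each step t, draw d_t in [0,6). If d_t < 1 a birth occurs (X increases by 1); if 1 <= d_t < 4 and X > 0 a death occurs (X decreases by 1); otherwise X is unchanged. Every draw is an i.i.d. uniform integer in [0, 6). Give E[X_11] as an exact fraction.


28/3

X can drop by at most 1 per step and X_0 = 13 > T = 11, so X_t >= 13 − t >= 2 > 0 for every t <= 11: the floor at 0 (the 'and X > 0' condition) never binds. Hence X_11 = X_0 + Σ_{t<11} Y_t with i.i.d. increments Y_t = y(d_t) ∈ {+1, −1, 0}.
Outcome values over d=0..5: [1, -1, -1, -1, 0, 0]
Σy = -2, Σy² = 4, M = 6
μ = -2/6 = -1/3,  σ² = 4/6 − (-1/3)² = 5/9
E[X_11] = 13 + 11·(-1/3) = 28/3


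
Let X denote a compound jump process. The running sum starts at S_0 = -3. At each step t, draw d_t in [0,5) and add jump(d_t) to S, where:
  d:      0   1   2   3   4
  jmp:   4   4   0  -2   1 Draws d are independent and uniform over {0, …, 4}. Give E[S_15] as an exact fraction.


Outcome values over d=0..4: [4, 4, 0, -2, 1]
Σy = 7, Σy² = 37, M = 5
μ = 7/5 = 7/5,  σ² = 37/5 − (7/5)² = 136/25
E[S_15] = -3 + 15·(7/5) = 18

18


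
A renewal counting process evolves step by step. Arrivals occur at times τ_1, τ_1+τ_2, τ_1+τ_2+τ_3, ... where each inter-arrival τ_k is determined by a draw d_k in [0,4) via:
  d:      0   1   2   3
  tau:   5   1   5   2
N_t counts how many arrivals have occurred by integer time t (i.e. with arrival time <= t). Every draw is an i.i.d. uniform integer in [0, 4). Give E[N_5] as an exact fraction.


Inter-arrival values over d=0..3: [5, 1, 5, 2]
Each d has probability 1/4, so the pmf of τ is: f(1) = 1/4, f(2) = 1/4, f(5) = 1/2
Renewal equation for m(n) = E[N_n]: condition on τ_1 = k (if k <= n, one arrival plus a fresh copy on the remaining n−k steps): m(n) = F(n) + Σ_{k<=n} f(k)·m(n−k), where F(n) = P(τ <= n) and m(0) = 0
m(1) = F(1) = 1/4
m(2) = F(2) + f(1)·m(1) = 1/2 + 1/4·1/4 = 9/16
m(3) = F(3) + f(1)·m(2) + f(2)·m(1) = 1/2 + 1/4·9/16 + 1/4·1/4 = 45/64
m(4) = F(4) + f(1)·m(3) + f(2)·m(2) = 1/2 + 1/4·45/64 + 1/4·9/16 = 209/256
m(5) = F(5) + f(1)·m(4) + f(2)·m(3) = 1 + 1/4·209/256 + 1/4·45/64 = 1413/1024
E[N_5] = m(5) = 1413/1024

1413/1024


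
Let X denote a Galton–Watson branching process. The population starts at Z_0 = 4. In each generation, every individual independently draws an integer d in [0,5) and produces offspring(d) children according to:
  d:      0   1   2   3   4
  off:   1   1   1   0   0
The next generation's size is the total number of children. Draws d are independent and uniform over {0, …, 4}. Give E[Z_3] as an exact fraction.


Outcome values over d=0..4: [1, 1, 1, 0, 0]
Σy = 3, Σy² = 3, M = 5
μ = 3/5 = 3/5,  σ² = 3/5 − (3/5)² = 6/25
E[Z_0] = 4
E[Z_1] = 3/5·E[Z_0] = 12/5
E[Z_2] = 3/5·E[Z_1] = 36/25
E[Z_3] = 3/5·E[Z_2] = 108/125

108/125


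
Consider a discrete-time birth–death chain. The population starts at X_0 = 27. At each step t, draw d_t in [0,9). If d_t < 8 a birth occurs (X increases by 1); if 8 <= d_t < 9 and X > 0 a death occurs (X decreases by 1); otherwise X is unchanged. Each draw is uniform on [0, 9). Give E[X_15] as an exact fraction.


116/3

X can drop by at most 1 per step and X_0 = 27 > T = 15, so X_t >= 27 − t >= 12 > 0 for every t <= 15: the floor at 0 (the 'and X > 0' condition) never binds. Hence X_15 = X_0 + Σ_{t<15} Y_t with i.i.d. increments Y_t = y(d_t) ∈ {+1, −1, 0}.
Outcome values over d=0..8: [1, 1, 1, 1, 1, 1, 1, 1, -1]
Σy = 7, Σy² = 9, M = 9
μ = 7/9 = 7/9,  σ² = 9/9 − (7/9)² = 32/81
E[X_15] = 27 + 15·(7/9) = 116/3


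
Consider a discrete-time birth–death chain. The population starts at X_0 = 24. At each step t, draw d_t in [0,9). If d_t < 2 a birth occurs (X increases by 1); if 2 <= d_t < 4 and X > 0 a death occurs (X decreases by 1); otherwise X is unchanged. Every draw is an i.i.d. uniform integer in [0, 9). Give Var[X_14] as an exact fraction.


56/9

X can drop by at most 1 per step and X_0 = 24 > T = 14, so X_t >= 24 − t >= 10 > 0 for every t <= 14: the floor at 0 (the 'and X > 0' condition) never binds. Hence X_14 = X_0 + Σ_{t<14} Y_t with i.i.d. increments Y_t = y(d_t) ∈ {+1, −1, 0}.
Outcome values over d=0..8: [1, 1, -1, -1, 0, 0, 0, 0, 0]
Σy = 0, Σy² = 4, M = 9
μ = 0/9 = 0,  σ² = 4/9 − (0)² = 4/9
Independent increments: Var[X_14] = 14·σ² = 14·(4/9) = 56/9


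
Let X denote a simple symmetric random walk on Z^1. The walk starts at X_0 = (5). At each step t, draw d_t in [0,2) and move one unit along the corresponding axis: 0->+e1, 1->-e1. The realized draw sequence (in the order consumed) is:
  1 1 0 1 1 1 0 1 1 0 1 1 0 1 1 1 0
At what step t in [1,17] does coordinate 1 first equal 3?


t=0: X=(5), d=1 → -e1, X_1=(4)
t=1: X=(4), d=1 → -e1, X_2=(3)
t=2: X=(3), d=0 → +e1, X_3=(4)
t=3: X=(4), d=1 → -e1, X_4=(3)
t=4: X=(3), d=1 → -e1, X_5=(2)
t=5: X=(2), d=1 → -e1, X_6=(1)
t=6: X=(1), d=0 → +e1, X_7=(2)
t=7: X=(2), d=1 → -e1, X_8=(1)
t=8: X=(1), d=1 → -e1, X_9=(0)
t=9: X=(0), d=0 → +e1, X_10=(1)
t=10: X=(1), d=1 → -e1, X_11=(0)
t=11: X=(0), d=1 → -e1, X_12=(-1)
t=12: X=(-1), d=0 → +e1, X_13=(0)
t=13: X=(0), d=1 → -e1, X_14=(-1)
t=14: X=(-1), d=1 → -e1, X_15=(-2)
t=15: X=(-2), d=1 → -e1, X_16=(-3)
t=16: X=(-3), d=0 → +e1, X_17=(-2)

2


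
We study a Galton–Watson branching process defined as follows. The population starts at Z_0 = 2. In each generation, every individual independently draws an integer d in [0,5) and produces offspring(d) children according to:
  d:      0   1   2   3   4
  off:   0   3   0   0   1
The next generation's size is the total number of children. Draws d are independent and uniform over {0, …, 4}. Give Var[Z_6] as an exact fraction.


Outcome values over d=0..4: [0, 3, 0, 0, 1]
Σy = 4, Σy² = 10, M = 5
μ = 4/5 = 4/5,  σ² = 10/5 − (4/5)² = 34/25
V_0 = 0, E_0 = 2
V_1 = 34/25·E_0 + (4/5)²·V_0 = 68/25;  E_1 = 8/5
V_2 = 34/25·E_1 + (4/5)²·V_1 = 2448/625;  E_2 = 32/25
V_3 = 34/25·E_2 + (4/5)²·V_2 = 66368/15625;  E_3 = 128/125
V_4 = 34/25·E_3 + (4/5)²·V_3 = 1605888/390625;  E_4 = 512/625
V_5 = 34/25·E_4 + (4/5)²·V_4 = 36574208/9765625;  E_5 = 2048/3125
V_6 = 34/25·E_5 + (4/5)²·V_5 = 802787328/244140625;  E_6 = 8192/15625

802787328/244140625


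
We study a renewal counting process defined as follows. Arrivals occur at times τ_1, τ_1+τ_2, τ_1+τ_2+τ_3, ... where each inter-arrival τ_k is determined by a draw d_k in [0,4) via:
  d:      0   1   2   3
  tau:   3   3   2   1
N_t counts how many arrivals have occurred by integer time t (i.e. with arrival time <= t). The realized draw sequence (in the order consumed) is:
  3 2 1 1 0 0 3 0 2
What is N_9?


4

draw d_1=3: τ_1=1, arrival time A_1=1
draw d_2=2: τ_2=2, arrival time A_2=3
draw d_3=1: τ_3=3, arrival time A_3=6
draw d_4=1: τ_4=3, arrival time A_4=9
draw d_5=0: τ_5=3, arrival time A_5=12
draw d_6=0: τ_6=3, arrival time A_6=15
draw d_7=3: τ_7=1, arrival time A_7=16
draw d_8=0: τ_8=3, arrival time A_8=19
draw d_9=2: τ_9=2, arrival time A_9=21
N_t over t=0..9: 0:0 1:1 2:1 3:2 4:2 5:2 6:3 7:3 8:3 9:4


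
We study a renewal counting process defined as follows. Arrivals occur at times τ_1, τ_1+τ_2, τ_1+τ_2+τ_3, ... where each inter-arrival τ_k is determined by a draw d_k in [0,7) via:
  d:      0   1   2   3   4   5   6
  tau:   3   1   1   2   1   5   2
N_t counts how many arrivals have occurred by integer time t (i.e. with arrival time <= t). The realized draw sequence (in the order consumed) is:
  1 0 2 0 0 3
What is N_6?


3

draw d_1=1: τ_1=1, arrival time A_1=1
draw d_2=0: τ_2=3, arrival time A_2=4
draw d_3=2: τ_3=1, arrival time A_3=5
draw d_4=0: τ_4=3, arrival time A_4=8
draw d_5=0: τ_5=3, arrival time A_5=11
draw d_6=3: τ_6=2, arrival time A_6=13
N_t over t=0..6: 0:0 1:1 2:1 3:1 4:2 5:3 6:3


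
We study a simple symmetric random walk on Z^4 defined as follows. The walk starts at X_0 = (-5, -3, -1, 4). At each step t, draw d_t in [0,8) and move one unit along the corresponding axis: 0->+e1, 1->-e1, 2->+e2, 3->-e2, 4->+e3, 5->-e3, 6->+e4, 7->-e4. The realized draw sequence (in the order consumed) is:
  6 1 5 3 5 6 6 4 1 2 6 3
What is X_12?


t=0: X=(-5, -3, -1, 4), d=6 → +e4, X_1=(-5, -3, -1, 5)
t=1: X=(-5, -3, -1, 5), d=1 → -e1, X_2=(-6, -3, -1, 5)
t=2: X=(-6, -3, -1, 5), d=5 → -e3, X_3=(-6, -3, -2, 5)
t=3: X=(-6, -3, -2, 5), d=3 → -e2, X_4=(-6, -4, -2, 5)
t=4: X=(-6, -4, -2, 5), d=5 → -e3, X_5=(-6, -4, -3, 5)
t=5: X=(-6, -4, -3, 5), d=6 → +e4, X_6=(-6, -4, -3, 6)
t=6: X=(-6, -4, -3, 6), d=6 → +e4, X_7=(-6, -4, -3, 7)
t=7: X=(-6, -4, -3, 7), d=4 → +e3, X_8=(-6, -4, -2, 7)
t=8: X=(-6, -4, -2, 7), d=1 → -e1, X_9=(-7, -4, -2, 7)
t=9: X=(-7, -4, -2, 7), d=2 → +e2, X_10=(-7, -3, -2, 7)
t=10: X=(-7, -3, -2, 7), d=6 → +e4, X_11=(-7, -3, -2, 8)
t=11: X=(-7, -3, -2, 8), d=3 → -e2, X_12=(-7, -4, -2, 8)

(-7, -4, -2, 8)


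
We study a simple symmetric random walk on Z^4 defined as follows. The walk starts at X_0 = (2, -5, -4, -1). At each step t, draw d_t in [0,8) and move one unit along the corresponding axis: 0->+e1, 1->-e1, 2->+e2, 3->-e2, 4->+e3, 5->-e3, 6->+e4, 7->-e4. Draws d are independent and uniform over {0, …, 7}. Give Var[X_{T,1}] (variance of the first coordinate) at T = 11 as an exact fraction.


11/4

Outcome values over d=0..7: [1, -1, 0, 0, 0, 0, 0, 0]
Σy = 0, Σy² = 2, M = 8
μ = 0/8 = 0,  σ² = 2/8 − (0)² = 1/4
Independent increments: Var[X_11] = 11·σ² = 11·(1/4) = 11/4


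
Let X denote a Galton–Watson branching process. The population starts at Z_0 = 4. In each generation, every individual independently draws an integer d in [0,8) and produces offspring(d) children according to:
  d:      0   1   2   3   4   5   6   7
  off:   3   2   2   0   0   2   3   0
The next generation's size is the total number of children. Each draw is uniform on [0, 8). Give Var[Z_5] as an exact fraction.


51273/128

Outcome values over d=0..7: [3, 2, 2, 0, 0, 2, 3, 0]
Σy = 12, Σy² = 30, M = 8
μ = 12/8 = 3/2,  σ² = 30/8 − (3/2)² = 3/2
V_0 = 0, E_0 = 4
V_1 = 3/2·E_0 + (3/2)²·V_0 = 6;  E_1 = 6
V_2 = 3/2·E_1 + (3/2)²·V_1 = 45/2;  E_2 = 9
V_3 = 3/2·E_2 + (3/2)²·V_2 = 513/8;  E_3 = 27/2
V_4 = 3/2·E_3 + (3/2)²·V_3 = 5265/32;  E_4 = 81/4
V_5 = 3/2·E_4 + (3/2)²·V_4 = 51273/128;  E_5 = 243/8


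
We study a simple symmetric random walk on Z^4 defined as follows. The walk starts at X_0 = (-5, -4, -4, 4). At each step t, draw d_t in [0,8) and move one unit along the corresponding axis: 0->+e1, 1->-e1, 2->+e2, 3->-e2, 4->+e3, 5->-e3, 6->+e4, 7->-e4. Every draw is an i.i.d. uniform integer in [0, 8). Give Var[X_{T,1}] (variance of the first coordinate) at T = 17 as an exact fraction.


17/4

Outcome values over d=0..7: [1, -1, 0, 0, 0, 0, 0, 0]
Σy = 0, Σy² = 2, M = 8
μ = 0/8 = 0,  σ² = 2/8 − (0)² = 1/4
Independent increments: Var[X_17] = 17·σ² = 17·(1/4) = 17/4


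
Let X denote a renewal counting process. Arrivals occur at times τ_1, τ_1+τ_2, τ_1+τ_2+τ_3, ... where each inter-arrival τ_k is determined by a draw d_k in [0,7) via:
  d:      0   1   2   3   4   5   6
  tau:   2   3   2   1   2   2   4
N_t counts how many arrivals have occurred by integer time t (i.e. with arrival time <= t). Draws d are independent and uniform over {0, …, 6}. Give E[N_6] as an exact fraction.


Inter-arrival values over d=0..6: [2, 3, 2, 1, 2, 2, 4]
Each d has probability 1/7, so the pmf of τ is: f(1) = 1/7, f(2) = 4/7, f(3) = 1/7, f(4) = 1/7
Renewal equation for m(n) = E[N_n]: condition on τ_1 = k (if k <= n, one arrival plus a fresh copy on the remaining n−k steps): m(n) = F(n) + Σ_{k<=n} f(k)·m(n−k), where F(n) = P(τ <= n) and m(0) = 0
m(1) = F(1) = 1/7
m(2) = F(2) + f(1)·m(1) = 5/7 + 1/7·1/7 = 36/49
m(3) = F(3) + f(1)·m(2) + f(2)·m(1) = 6/7 + 1/7·36/49 + 4/7·1/7 = 358/343
m(4) = F(4) + f(1)·m(3) + f(2)·m(2) + f(3)·m(1) = 1 + 1/7·358/343 + 4/7·36/49 + 1/7·1/7 = 3816/2401
m(5) = F(5) + f(1)·m(4) + f(2)·m(3) + f(3)·m(2) + f(4)·m(1) = 1 + 1/7·3816/2401 + 4/7·358/343 + 1/7·36/49 + 1/7·1/7 = 32754/16807
m(6) = F(6) + f(1)·m(5) + f(2)·m(4) + f(3)·m(3) + f(4)·m(2) = 1 + 1/7·32754/16807 + 4/7·3816/2401 + 1/7·358/343 + 1/7·36/49 = 287141/117649
E[N_6] = m(6) = 287141/117649

287141/117649


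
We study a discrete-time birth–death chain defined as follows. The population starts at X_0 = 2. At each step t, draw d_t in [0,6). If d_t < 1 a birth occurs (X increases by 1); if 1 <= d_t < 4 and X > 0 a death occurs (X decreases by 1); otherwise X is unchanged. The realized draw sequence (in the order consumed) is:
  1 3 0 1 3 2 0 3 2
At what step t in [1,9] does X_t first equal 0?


t=0: X=2, d=1 → death, X_1=1
t=1: X=1, d=3 → death, X_2=0
t=2: X=0, d=0 → birth, X_3=1
t=3: X=1, d=1 → death, X_4=0
t=4: X=0, d=3 → hold, X_5=0
t=5: X=0, d=2 → hold, X_6=0
t=6: X=0, d=0 → birth, X_7=1
t=7: X=1, d=3 → death, X_8=0
t=8: X=0, d=2 → hold, X_9=0

2


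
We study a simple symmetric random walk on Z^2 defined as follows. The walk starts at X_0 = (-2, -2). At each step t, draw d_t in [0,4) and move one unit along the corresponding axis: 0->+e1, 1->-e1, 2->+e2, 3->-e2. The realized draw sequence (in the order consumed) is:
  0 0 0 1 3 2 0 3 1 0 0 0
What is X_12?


t=0: X=(-2, -2), d=0 → +e1, X_1=(-1, -2)
t=1: X=(-1, -2), d=0 → +e1, X_2=(0, -2)
t=2: X=(0, -2), d=0 → +e1, X_3=(1, -2)
t=3: X=(1, -2), d=1 → -e1, X_4=(0, -2)
t=4: X=(0, -2), d=3 → -e2, X_5=(0, -3)
t=5: X=(0, -3), d=2 → +e2, X_6=(0, -2)
t=6: X=(0, -2), d=0 → +e1, X_7=(1, -2)
t=7: X=(1, -2), d=3 → -e2, X_8=(1, -3)
t=8: X=(1, -3), d=1 → -e1, X_9=(0, -3)
t=9: X=(0, -3), d=0 → +e1, X_10=(1, -3)
t=10: X=(1, -3), d=0 → +e1, X_11=(2, -3)
t=11: X=(2, -3), d=0 → +e1, X_12=(3, -3)

(3, -3)


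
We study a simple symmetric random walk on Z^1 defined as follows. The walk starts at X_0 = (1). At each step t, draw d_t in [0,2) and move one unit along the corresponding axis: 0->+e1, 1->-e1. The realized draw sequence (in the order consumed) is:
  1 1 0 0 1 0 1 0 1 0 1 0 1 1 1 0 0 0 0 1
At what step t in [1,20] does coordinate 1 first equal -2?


15

t=0: X=(1), d=1 → -e1, X_1=(0)
t=1: X=(0), d=1 → -e1, X_2=(-1)
t=2: X=(-1), d=0 → +e1, X_3=(0)
t=3: X=(0), d=0 → +e1, X_4=(1)
t=4: X=(1), d=1 → -e1, X_5=(0)
t=5: X=(0), d=0 → +e1, X_6=(1)
t=6: X=(1), d=1 → -e1, X_7=(0)
t=7: X=(0), d=0 → +e1, X_8=(1)
t=8: X=(1), d=1 → -e1, X_9=(0)
t=9: X=(0), d=0 → +e1, X_10=(1)
t=10: X=(1), d=1 → -e1, X_11=(0)
t=11: X=(0), d=0 → +e1, X_12=(1)
t=12: X=(1), d=1 → -e1, X_13=(0)
t=13: X=(0), d=1 → -e1, X_14=(-1)
t=14: X=(-1), d=1 → -e1, X_15=(-2)
t=15: X=(-2), d=0 → +e1, X_16=(-1)
t=16: X=(-1), d=0 → +e1, X_17=(0)
t=17: X=(0), d=0 → +e1, X_18=(1)
t=18: X=(1), d=0 → +e1, X_19=(2)
t=19: X=(2), d=1 → -e1, X_20=(1)


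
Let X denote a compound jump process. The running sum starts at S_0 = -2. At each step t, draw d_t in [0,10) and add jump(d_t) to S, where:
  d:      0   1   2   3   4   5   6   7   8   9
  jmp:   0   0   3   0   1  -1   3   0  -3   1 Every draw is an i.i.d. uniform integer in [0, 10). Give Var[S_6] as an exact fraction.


Outcome values over d=0..9: [0, 0, 3, 0, 1, -1, 3, 0, -3, 1]
Σy = 4, Σy² = 30, M = 10
μ = 4/10 = 2/5,  σ² = 30/10 − (2/5)² = 71/25
Independent increments: Var[S_6] = 6·σ² = 6·(71/25) = 426/25

426/25


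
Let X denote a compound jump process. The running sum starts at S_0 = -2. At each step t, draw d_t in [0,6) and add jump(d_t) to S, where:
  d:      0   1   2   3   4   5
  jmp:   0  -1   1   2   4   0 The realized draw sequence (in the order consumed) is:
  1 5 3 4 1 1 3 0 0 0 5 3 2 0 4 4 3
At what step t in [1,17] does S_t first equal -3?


t=0: S=-2, d=1, jump=-1, S_1=-3
t=1: S=-3, d=5, jump=0, S_2=-3
t=2: S=-3, d=3, jump=2, S_3=-1
t=3: S=-1, d=4, jump=4, S_4=3
t=4: S=3, d=1, jump=-1, S_5=2
t=5: S=2, d=1, jump=-1, S_6=1
t=6: S=1, d=3, jump=2, S_7=3
t=7: S=3, d=0, jump=0, S_8=3
t=8: S=3, d=0, jump=0, S_9=3
t=9: S=3, d=0, jump=0, S_10=3
t=10: S=3, d=5, jump=0, S_11=3
t=11: S=3, d=3, jump=2, S_12=5
t=12: S=5, d=2, jump=1, S_13=6
t=13: S=6, d=0, jump=0, S_14=6
t=14: S=6, d=4, jump=4, S_15=10
t=15: S=10, d=4, jump=4, S_16=14
t=16: S=14, d=3, jump=2, S_17=16

1


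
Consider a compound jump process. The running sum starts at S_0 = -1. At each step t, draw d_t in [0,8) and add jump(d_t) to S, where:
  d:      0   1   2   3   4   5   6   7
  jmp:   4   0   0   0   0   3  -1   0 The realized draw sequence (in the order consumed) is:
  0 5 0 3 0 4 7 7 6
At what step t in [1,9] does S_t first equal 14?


5

t=0: S=-1, d=0, jump=4, S_1=3
t=1: S=3, d=5, jump=3, S_2=6
t=2: S=6, d=0, jump=4, S_3=10
t=3: S=10, d=3, jump=0, S_4=10
t=4: S=10, d=0, jump=4, S_5=14
t=5: S=14, d=4, jump=0, S_6=14
t=6: S=14, d=7, jump=0, S_7=14
t=7: S=14, d=7, jump=0, S_8=14
t=8: S=14, d=6, jump=-1, S_9=13


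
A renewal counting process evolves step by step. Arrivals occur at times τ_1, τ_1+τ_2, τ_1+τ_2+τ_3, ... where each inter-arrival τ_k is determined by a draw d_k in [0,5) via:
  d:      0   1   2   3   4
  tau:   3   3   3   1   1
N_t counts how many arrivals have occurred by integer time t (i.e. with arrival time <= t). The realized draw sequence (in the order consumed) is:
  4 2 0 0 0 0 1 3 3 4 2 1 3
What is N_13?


draw d_1=4: τ_1=1, arrival time A_1=1
draw d_2=2: τ_2=3, arrival time A_2=4
draw d_3=0: τ_3=3, arrival time A_3=7
draw d_4=0: τ_4=3, arrival time A_4=10
draw d_5=0: τ_5=3, arrival time A_5=13
draw d_6=0: τ_6=3, arrival time A_6=16
draw d_7=1: τ_7=3, arrival time A_7=19
draw d_8=3: τ_8=1, arrival time A_8=20
draw d_9=3: τ_9=1, arrival time A_9=21
draw d_10=4: τ_10=1, arrival time A_10=22
draw d_11=2: τ_11=3, arrival time A_11=25
draw d_12=1: τ_12=3, arrival time A_12=28
draw d_13=3: τ_13=1, arrival time A_13=29
N_t over t=0..13: 0:0 1:1 2:1 3:1 4:2 5:2 6:2 7:3 8:3 9:3 10:4 11:4 12:4 13:5

5


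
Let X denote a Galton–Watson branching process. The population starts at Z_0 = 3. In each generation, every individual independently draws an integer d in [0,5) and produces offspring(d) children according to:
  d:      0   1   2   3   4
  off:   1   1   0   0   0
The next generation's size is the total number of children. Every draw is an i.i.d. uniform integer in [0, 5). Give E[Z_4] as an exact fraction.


48/625

Outcome values over d=0..4: [1, 1, 0, 0, 0]
Σy = 2, Σy² = 2, M = 5
μ = 2/5 = 2/5,  σ² = 2/5 − (2/5)² = 6/25
E[Z_0] = 3
E[Z_1] = 2/5·E[Z_0] = 6/5
E[Z_2] = 2/5·E[Z_1] = 12/25
E[Z_3] = 2/5·E[Z_2] = 24/125
E[Z_4] = 2/5·E[Z_3] = 48/625


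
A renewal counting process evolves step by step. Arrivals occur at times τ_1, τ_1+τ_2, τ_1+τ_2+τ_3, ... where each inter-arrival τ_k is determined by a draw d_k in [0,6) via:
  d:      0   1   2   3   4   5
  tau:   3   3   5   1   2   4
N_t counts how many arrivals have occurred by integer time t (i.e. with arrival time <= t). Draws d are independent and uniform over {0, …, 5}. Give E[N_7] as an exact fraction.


Inter-arrival values over d=0..5: [3, 3, 5, 1, 2, 4]
Each d has probability 1/6, so the pmf of τ is: f(1) = 1/6, f(2) = 1/6, f(3) = 1/3, f(4) = 1/6, f(5) = 1/6
Renewal equation for m(n) = E[N_n]: condition on τ_1 = k (if k <= n, one arrival plus a fresh copy on the remaining n−k steps): m(n) = F(n) + Σ_{k<=n} f(k)·m(n−k), where F(n) = P(τ <= n) and m(0) = 0
m(1) = F(1) = 1/6
m(2) = F(2) + f(1)·m(1) = 1/3 + 1/6·1/6 = 13/36
m(3) = F(3) + f(1)·m(2) + f(2)·m(1) = 2/3 + 1/6·13/36 + 1/6·1/6 = 163/216
m(4) = F(4) + f(1)·m(3) + f(2)·m(2) + f(3)·m(1) = 5/6 + 1/6·163/216 + 1/6·13/36 + 1/3·1/6 = 1393/1296
m(5) = F(5) + f(1)·m(4) + f(2)·m(3) + f(3)·m(2) + f(4)·m(1) = 1 + 1/6·1393/1296 + 1/6·163/216 + 1/3·13/36 + 1/6·1/6 = 11299/7776
m(6) = F(6) + f(1)·m(5) + f(2)·m(4) + f(3)·m(3) + f(4)·m(2) + f(5)·m(1) = 1 + 1/6·11299/7776 + 1/6·1393/1296 + 1/3·163/216 + 1/6·13/36 + 1/6·1/6 = 82153/46656
m(7) = F(7) + f(1)·m(6) + f(2)·m(5) + f(3)·m(4) + f(4)·m(3) + f(5)·m(2) = 1 + 1/6·82153/46656 + 1/6·11299/7776 + 1/3·1393/1296 + 1/6·163/216 + 1/6·13/36 = 582235/279936
E[N_7] = m(7) = 582235/279936

582235/279936


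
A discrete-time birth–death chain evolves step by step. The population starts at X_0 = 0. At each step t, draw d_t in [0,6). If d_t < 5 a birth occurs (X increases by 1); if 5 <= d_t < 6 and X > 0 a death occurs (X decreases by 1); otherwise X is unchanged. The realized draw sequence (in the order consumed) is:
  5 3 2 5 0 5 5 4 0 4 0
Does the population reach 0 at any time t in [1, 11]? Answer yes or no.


yes

t=0: X=0, d=5 → hold, X_1=0
t=1: X=0, d=3 → birth, X_2=1
t=2: X=1, d=2 → birth, X_3=2
t=3: X=2, d=5 → death, X_4=1
t=4: X=1, d=0 → birth, X_5=2
t=5: X=2, d=5 → death, X_6=1
t=6: X=1, d=5 → death, X_7=0
t=7: X=0, d=4 → birth, X_8=1
t=8: X=1, d=0 → birth, X_9=2
t=9: X=2, d=4 → birth, X_10=3
t=10: X=3, d=0 → birth, X_11=4


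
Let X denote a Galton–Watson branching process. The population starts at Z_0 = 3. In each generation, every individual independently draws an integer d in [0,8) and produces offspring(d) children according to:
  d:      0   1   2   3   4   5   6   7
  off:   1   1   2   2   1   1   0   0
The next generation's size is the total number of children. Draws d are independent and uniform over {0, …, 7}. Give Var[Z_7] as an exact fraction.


Outcome values over d=0..7: [1, 1, 2, 2, 1, 1, 0, 0]
Σy = 8, Σy² = 12, M = 8
μ = 8/8 = 1,  σ² = 12/8 − (1)² = 1/2
V_0 = 0, E_0 = 3
V_1 = 1/2·E_0 + (1)²·V_0 = 3/2;  E_1 = 3
V_2 = 1/2·E_1 + (1)²·V_1 = 3;  E_2 = 3
V_3 = 1/2·E_2 + (1)²·V_2 = 9/2;  E_3 = 3
V_4 = 1/2·E_3 + (1)²·V_3 = 6;  E_4 = 3
V_5 = 1/2·E_4 + (1)²·V_4 = 15/2;  E_5 = 3
V_6 = 1/2·E_5 + (1)²·V_5 = 9;  E_6 = 3
V_7 = 1/2·E_6 + (1)²·V_6 = 21/2;  E_7 = 3

21/2


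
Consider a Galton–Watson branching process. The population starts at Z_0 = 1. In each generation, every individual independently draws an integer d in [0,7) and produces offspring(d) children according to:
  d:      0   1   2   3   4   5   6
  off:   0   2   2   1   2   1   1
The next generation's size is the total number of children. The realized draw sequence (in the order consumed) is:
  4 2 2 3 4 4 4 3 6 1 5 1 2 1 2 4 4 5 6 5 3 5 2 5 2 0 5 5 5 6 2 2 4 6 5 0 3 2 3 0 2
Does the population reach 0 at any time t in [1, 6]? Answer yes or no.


gen 0: Z_0=1, draws=[4], offspring=[2], Z_1=2
gen 1: Z_1=2, draws=[2, 2], offspring=[2, 2], Z_2=4
gen 2: Z_2=4, draws=[3, 4, 4, 4], offspring=[1, 2, 2, 2], Z_3=7
gen 3: Z_3=7, draws=[3, 6, 1, 5, 1, 2, 1], offspring=[1, 1, 2, 1, 2, 2, 2], Z_4=11
gen 4: Z_4=11, draws=[2, 4, 4, 5, 6, 5, 3, 5, 2, 5, 2], offspring=[2, 2, 2, 1, 1, 1, 1, 1, 2, 1, 2], Z_5=16
gen 5: Z_5=16, draws=[0, 5, 5, 5, 6, 2, 2, 4, 6, 5, 0, 3, 2, 3, 0, 2], offspring=[0, 1, 1, 1, 1, 2, 2, 2, 1, 1, 0, 1, 2, 1, 0, 2], Z_6=18

no


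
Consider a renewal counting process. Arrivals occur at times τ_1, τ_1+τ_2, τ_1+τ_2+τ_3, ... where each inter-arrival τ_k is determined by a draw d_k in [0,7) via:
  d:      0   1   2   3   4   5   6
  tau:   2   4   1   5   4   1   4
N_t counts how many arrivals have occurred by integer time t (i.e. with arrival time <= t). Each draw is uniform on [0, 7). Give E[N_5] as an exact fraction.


25652/16807

Inter-arrival values over d=0..6: [2, 4, 1, 5, 4, 1, 4]
Each d has probability 1/7, so the pmf of τ is: f(1) = 2/7, f(2) = 1/7, f(4) = 3/7, f(5) = 1/7
Renewal equation for m(n) = E[N_n]: condition on τ_1 = k (if k <= n, one arrival plus a fresh copy on the remaining n−k steps): m(n) = F(n) + Σ_{k<=n} f(k)·m(n−k), where F(n) = P(τ <= n) and m(0) = 0
m(1) = F(1) = 2/7
m(2) = F(2) + f(1)·m(1) = 3/7 + 2/7·2/7 = 25/49
m(3) = F(3) + f(1)·m(2) + f(2)·m(1) = 3/7 + 2/7·25/49 + 1/7·2/7 = 211/343
m(4) = F(4) + f(1)·m(3) + f(2)·m(2) = 6/7 + 2/7·211/343 + 1/7·25/49 = 2655/2401
m(5) = F(5) + f(1)·m(4) + f(2)·m(3) + f(4)·m(1) = 1 + 2/7·2655/2401 + 1/7·211/343 + 3/7·2/7 = 25652/16807
E[N_5] = m(5) = 25652/16807


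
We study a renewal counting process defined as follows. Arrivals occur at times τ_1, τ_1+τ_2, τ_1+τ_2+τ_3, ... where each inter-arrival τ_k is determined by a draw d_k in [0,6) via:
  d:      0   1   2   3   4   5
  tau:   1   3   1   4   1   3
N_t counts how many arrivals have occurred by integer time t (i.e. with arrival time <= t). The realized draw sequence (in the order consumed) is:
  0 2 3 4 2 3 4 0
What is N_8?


5

draw d_1=0: τ_1=1, arrival time A_1=1
draw d_2=2: τ_2=1, arrival time A_2=2
draw d_3=3: τ_3=4, arrival time A_3=6
draw d_4=4: τ_4=1, arrival time A_4=7
draw d_5=2: τ_5=1, arrival time A_5=8
draw d_6=3: τ_6=4, arrival time A_6=12
draw d_7=4: τ_7=1, arrival time A_7=13
draw d_8=0: τ_8=1, arrival time A_8=14
N_t over t=0..8: 0:0 1:1 2:2 3:2 4:2 5:2 6:3 7:4 8:5
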